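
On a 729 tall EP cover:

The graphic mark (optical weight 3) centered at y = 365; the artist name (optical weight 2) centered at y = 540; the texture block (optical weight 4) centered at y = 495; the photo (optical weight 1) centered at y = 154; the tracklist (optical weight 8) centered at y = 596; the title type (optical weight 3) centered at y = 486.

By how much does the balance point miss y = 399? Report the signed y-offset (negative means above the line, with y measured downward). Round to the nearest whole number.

≈ 103

Total weight = 3 + 2 + 4 + 1 + 8 + 3 = 21.
Σw·y = 10535; ȳ = 10535/21 ≈ 501.67.
Offset from y = 399: 501.67 − 399 ≈ 102.67.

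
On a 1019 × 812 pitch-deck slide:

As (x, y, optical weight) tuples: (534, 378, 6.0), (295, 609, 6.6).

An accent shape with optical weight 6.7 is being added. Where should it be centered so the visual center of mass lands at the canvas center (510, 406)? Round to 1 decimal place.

New total weight: (6.0 + 6.6) + 6.7 = 19.3.
x: need Σw·x = 19.3·510 = 9843.0. Existing = 6.0·534 + 6.6·295 = 5151.0. Remainder 4692.0 / 6.7 ≈ 700.30.
y: need Σw·y = 19.3·406 = 7835.8. Existing = 6.0·378 + 6.6·609 = 6287.4. Remainder 1548.4 / 6.7 ≈ 231.10.

(700.3, 231.1)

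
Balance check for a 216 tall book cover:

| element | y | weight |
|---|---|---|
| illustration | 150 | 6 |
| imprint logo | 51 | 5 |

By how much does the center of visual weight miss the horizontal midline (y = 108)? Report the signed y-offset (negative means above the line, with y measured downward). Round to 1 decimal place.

≈ -3.0

Weights sum to 6 + 5 = 11.
Σw·y = 6·150 + 5·51 = 1155, so ȳ = 1155/11 ≈ 105.00.
Offset from y = 108: 105.00 − 108 ≈ -3.00.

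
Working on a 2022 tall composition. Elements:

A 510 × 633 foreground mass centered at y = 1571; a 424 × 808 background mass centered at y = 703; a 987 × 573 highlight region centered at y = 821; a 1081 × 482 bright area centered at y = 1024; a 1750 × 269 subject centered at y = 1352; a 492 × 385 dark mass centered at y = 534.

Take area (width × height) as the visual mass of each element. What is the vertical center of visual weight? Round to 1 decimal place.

Taking area as weight: foreground mass 510·633 = 322830, background mass 424·808 = 342592, highlight region 987·573 = 565551, bright area 1081·482 = 521042, subject 1750·269 = 470750, dark mass 492·385 = 189420. Sum 2412185.
Σw·y = 2483476765; ȳ = 2483476765/2412185 ≈ 1029.55.

y ≈ 1029.6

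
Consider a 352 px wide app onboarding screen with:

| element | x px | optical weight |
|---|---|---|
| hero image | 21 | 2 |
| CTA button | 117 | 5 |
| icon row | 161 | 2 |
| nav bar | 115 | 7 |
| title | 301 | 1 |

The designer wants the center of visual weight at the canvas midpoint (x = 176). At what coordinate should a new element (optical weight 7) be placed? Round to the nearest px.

With the new element, Σw becomes 2 + 5 + 2 + 7 + 1 + 7 = 24.
x: target moment 24×176 = 4224; current 2·21 + 5·117 + 2·161 + 7·115 + 1·301 = 2055; the new element supplies 2169, so x = 2169/7 ≈ 309.86.

x ≈ 310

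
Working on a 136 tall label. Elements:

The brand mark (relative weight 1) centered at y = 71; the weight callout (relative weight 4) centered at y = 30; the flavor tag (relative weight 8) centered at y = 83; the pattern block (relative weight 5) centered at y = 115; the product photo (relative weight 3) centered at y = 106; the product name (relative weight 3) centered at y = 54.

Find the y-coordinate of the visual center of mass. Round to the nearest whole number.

Weights sum to 1 + 4 + 8 + 5 + 3 + 3 = 24.
y-moment: 1·71 + 4·30 + 8·83 + 5·115 + 3·106 + 3·54 = 1910; centroid 1910/24 ≈ 79.58.

y ≈ 80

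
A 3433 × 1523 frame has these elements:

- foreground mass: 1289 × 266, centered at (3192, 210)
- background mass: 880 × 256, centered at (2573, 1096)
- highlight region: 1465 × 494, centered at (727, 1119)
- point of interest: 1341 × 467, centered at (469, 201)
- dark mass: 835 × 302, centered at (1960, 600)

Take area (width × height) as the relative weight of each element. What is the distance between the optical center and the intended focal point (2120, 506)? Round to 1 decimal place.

Areas: foreground mass 1289·266 = 342874, background mass 880·256 = 225280, highlight region 1465·494 = 723710, point of interest 1341·467 = 626247, dark mass 835·302 = 252170. Total weight = 2170281.
x: (342874·3192 + 225280·2573 + 723710·727 + 626247·469 + 252170·1960) / 2170281 = 2988199461 / 2170281 ≈ 1376.87
y: (342874·210 + 225280·1096 + 723710·1119 + 626247·201 + 252170·600) / 2170281 = 1405919557 / 2170281 ≈ 647.81
Offset from (2120, 506): Δx ≈ -743.13, Δy ≈ 141.81; distance = √(Δx² + Δy²) ≈ 756.54.

≈ 756.5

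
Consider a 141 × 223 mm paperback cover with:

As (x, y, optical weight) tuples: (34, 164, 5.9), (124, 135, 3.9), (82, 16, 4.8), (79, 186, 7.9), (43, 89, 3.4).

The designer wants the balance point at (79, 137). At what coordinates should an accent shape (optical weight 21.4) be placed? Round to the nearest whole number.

(88, 147)

New total weight: (5.9 + 3.9 + 4.8 + 7.9 + 3.4) + 21.4 = 47.3.
Along x: (1848.1 + 21.4·x) / 47.3 = 79 (existing moment 5.9·34 + 3.9·124 + 4.8·82 + 7.9·79 + 3.4·43 = 1848.1) ⇒ x = (3736.7 − 1848.1) / 21.4 ≈ 88.25.
Along y: (3342.9 + 21.4·y) / 47.3 = 137 (existing moment 5.9·164 + 3.9·135 + 4.8·16 + 7.9·186 + 3.4·89 = 3342.9) ⇒ y = (6480.1 − 3342.9) / 21.4 ≈ 146.60.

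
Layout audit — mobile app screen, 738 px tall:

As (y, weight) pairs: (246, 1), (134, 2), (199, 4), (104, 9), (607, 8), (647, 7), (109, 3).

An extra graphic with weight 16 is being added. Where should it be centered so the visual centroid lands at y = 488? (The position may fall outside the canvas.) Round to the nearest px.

y ≈ 778

With the extra graphic, Σw becomes 1 + 2 + 4 + 9 + 8 + 7 + 3 + 16 = 50.
y: target moment 50×488 = 24400; current 1·246 + 2·134 + 4·199 + 9·104 + 8·607 + 7·647 + 3·109 = 11958; the extra graphic supplies 12442, so y = 12442/16 ≈ 777.62.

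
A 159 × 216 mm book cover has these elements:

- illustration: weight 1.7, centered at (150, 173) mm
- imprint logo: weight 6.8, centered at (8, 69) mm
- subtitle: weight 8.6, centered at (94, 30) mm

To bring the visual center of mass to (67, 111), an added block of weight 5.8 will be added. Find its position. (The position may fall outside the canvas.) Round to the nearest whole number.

New total weight: (1.7 + 6.8 + 8.6) + 5.8 = 22.9.
x: need Σw·x = 22.9·67 = 1534.3. Existing = 1.7·150 + 6.8·8 + 8.6·94 = 1117.8. Remainder 416.5 / 5.8 ≈ 71.81.
y: need Σw·y = 22.9·111 = 2541.9. Existing = 1.7·173 + 6.8·69 + 8.6·30 = 1021.3. Remainder 1520.6 / 5.8 ≈ 262.17.

(72, 262)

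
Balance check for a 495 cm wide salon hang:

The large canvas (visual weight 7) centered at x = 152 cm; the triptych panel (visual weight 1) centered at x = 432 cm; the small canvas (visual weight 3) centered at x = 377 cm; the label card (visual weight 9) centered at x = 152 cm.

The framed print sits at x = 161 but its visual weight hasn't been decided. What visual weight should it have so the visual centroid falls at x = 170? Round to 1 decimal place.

Existing Σw = 20 (7 + 1 + 3 + 9); existing moment 7·152 + 1·432 + 3·377 + 9·152 = 3995.
Set Σw·x/Σw = 170: (3995 + 161w) = 170·(20 + w).
Rearranging, w·(161 − 170) = 170·20 − 3995 = -595, so w ≈ -595/-9 = 66.11.

w ≈ 66.1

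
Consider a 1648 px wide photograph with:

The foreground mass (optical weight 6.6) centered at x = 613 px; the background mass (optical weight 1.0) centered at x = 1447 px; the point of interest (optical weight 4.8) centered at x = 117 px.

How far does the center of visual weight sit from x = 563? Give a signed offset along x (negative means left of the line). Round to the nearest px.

Σw = 6.6 + 1.0 + 4.8 = 12.4.
Σw·x = 6.6·613 + 1.0·1447 + 4.8·117 = 6054.4, so x̄ = 6054.4/12.4 ≈ 488.26.
Against x = 563, that's 488.26 − 563 = -74.74.

≈ -75 px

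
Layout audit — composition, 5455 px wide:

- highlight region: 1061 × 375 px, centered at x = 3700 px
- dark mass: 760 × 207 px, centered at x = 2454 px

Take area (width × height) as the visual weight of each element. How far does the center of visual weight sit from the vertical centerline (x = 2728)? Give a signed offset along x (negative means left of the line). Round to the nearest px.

≈ 619 px

Taking area as weight: highlight region 1061·375 = 397875, dark mass 760·207 = 157320. Sum 555195.
x: (397875·3700 + 157320·2454) / 555195 = 1858200780 / 555195 ≈ 3346.93
Against x = 2728, that's 3346.93 − 2728 = 618.93.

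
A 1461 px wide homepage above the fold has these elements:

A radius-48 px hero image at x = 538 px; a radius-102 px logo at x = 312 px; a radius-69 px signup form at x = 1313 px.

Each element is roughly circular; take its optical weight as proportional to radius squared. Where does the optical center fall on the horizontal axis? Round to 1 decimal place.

x ≈ 614.6

r² weights: hero image 48² = 2304, logo 102² = 10404, signup form 69² = 4761. Total = 17469.
x-moment: 2304·538 + 10404·312 + 4761·1313 = 10736793; centroid 10736793/17469 ≈ 614.62.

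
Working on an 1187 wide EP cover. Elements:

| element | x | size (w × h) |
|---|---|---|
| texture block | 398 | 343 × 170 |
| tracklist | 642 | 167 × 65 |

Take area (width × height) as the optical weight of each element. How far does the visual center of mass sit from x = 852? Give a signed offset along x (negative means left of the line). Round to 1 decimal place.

Areas: texture block 343·170 = 58310, tracklist 167·65 = 10855. Total weight = 69165.
x-moment: 58310·398 + 10855·642 = 30176290; centroid 30176290/69165 ≈ 436.29.
Offset from x = 852: 436.29 − 852 ≈ -415.71.

≈ -415.7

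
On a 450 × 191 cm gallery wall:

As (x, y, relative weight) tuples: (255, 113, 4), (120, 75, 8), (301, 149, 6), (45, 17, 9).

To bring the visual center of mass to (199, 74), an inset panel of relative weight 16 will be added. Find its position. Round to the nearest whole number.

After adding the inset panel, total weight = 4 + 8 + 6 + 9 + 16 = 43.
x: target moment 43×199 = 8557; current 4·255 + 8·120 + 6·301 + 9·45 = 4191; the inset panel supplies 4366, so x = 4366/16 ≈ 272.88.
y: target moment 43×74 = 3182; current 4·113 + 8·75 + 6·149 + 9·17 = 2099; the inset panel supplies 1083, so y = 1083/16 ≈ 67.69.

(273, 68)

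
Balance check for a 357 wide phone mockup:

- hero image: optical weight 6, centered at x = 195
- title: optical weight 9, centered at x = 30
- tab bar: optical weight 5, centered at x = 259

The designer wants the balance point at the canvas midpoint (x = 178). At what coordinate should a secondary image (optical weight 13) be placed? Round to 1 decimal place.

With the secondary image, Σw becomes 6 + 9 + 5 + 13 = 33.
x: target moment 33×178 = 5874; current 6·195 + 9·30 + 5·259 = 2735; the secondary image supplies 3139, so x = 3139/13 ≈ 241.46.

x ≈ 241.5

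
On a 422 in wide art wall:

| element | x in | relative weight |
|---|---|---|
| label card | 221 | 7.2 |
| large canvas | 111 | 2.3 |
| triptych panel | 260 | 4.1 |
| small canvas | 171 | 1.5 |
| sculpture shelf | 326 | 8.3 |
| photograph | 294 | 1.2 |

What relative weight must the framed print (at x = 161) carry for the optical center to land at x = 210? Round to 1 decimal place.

w ≈ 21.7

Existing Σw = 24.6 (7.2 + 2.3 + 4.1 + 1.5 + 8.3 + 1.2); existing moment 7.2·221 + 2.3·111 + 4.1·260 + 1.5·171 + 8.3·326 + 1.2·294 = 6227.6.
Set Σw·x/Σw = 210: (6227.6 + 161w) = 210·(24.6 + w).
So w = (210·24.6 − 6227.6)/(161 − 210) = -1061.6/-49 ≈ 21.67.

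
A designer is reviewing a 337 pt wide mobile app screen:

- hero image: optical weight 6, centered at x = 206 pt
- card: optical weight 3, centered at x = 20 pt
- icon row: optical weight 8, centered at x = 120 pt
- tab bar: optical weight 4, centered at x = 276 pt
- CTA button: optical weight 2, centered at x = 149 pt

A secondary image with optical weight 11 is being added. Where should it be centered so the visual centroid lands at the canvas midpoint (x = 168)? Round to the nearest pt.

x ≈ 187

New total weight: (6 + 3 + 8 + 4 + 2) + 11 = 34.
Along x: (3658 + 11·x) / 34 = 168 (existing moment 6·206 + 3·20 + 8·120 + 4·276 + 2·149 = 3658) ⇒ x = (5712 − 3658) / 11 ≈ 186.73.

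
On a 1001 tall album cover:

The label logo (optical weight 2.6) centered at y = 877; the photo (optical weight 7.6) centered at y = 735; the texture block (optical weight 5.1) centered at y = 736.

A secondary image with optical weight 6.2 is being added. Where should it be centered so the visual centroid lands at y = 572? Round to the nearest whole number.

y ≈ 109

New total weight: (2.6 + 7.6 + 5.1) + 6.2 = 21.5.
y: target moment 21.5×572 = 12298.0; current 2.6·877 + 7.6·735 + 5.1·736 = 11619.8; the secondary image supplies 678.2, so y = 678.2/6.2 ≈ 109.39.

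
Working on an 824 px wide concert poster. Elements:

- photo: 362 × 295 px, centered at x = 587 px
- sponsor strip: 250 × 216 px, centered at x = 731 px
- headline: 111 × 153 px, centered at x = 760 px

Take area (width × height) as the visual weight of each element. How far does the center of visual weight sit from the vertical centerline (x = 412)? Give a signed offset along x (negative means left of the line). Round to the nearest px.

≈ 235 px

Taking area as weight: photo 362·295 = 106790, sponsor strip 250·216 = 54000, headline 111·153 = 16983. Sum 177773.
Σw·x = 106790·587 + 54000·731 + 16983·760 = 115066810, so x̄ = 115066810/177773 ≈ 647.27.
Offset from x = 412: 647.27 − 412 ≈ 235.27.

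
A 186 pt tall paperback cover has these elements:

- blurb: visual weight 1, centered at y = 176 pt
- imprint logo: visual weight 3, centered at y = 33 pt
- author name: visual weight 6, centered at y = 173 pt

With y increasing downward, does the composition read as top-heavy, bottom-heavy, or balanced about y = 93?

bottom-heavy

Σw = 1 + 3 + 6 = 10.
y: (1·176 + 3·33 + 6·173) / 10 = 1313 / 10 ≈ 131.30
Since 131.3 is below (larger y than) 93, the composition reads bottom-heavy.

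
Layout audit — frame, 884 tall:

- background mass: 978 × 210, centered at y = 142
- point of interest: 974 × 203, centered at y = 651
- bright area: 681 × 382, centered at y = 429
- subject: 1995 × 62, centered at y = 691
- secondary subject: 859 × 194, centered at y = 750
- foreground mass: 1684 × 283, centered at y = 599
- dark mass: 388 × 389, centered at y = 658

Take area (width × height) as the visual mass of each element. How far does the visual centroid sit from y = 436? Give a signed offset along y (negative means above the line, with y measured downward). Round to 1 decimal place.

≈ 110.9

Areas: background mass 978·210 = 205380, point of interest 974·203 = 197722, bright area 681·382 = 260142, subject 1995·62 = 123690, secondary subject 859·194 = 166646, foreground mass 1684·283 = 476572, dark mass 388·389 = 150932. Total weight = 1581084.
y: (205380·142 + 197722·651 + 260142·429 + 123690·691 + 166646·750 + 476572·599 + 150932·658) / 1581084 = 864716074 / 1581084 ≈ 546.91
Offset from y = 436: 546.91 − 436 ≈ 110.91.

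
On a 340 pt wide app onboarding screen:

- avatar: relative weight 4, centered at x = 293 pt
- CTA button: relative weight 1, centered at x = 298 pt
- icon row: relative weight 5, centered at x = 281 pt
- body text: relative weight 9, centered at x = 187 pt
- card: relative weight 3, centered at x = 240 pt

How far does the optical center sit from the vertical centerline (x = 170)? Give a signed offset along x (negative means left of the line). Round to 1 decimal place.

≈ 69.9 pt

Total weight = 4 + 1 + 5 + 9 + 3 = 22.
Σw·x = 4·293 + 1·298 + 5·281 + 9·187 + 3·240 = 5278, so x̄ = 5278/22 ≈ 239.91.
Offset from x = 170: 239.91 − 170 ≈ 69.91.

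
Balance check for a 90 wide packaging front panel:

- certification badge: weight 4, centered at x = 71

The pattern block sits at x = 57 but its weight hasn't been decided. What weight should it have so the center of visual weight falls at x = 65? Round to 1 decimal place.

Known: weight 4 with moment 4·71 = 284.
For the centroid to hit 65: (284 + w·57) / (4 + w) = 65.
Solving: w = (65·4 − 284) / (57 − 65) = -24 / -8 ≈ 3.00.

w ≈ 3.0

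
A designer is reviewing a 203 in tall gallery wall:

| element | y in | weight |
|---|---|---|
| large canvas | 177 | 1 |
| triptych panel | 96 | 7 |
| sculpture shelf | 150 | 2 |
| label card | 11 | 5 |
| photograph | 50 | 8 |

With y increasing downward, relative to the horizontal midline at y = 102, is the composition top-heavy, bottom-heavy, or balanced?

top-heavy

Weights sum to 1 + 7 + 2 + 5 + 8 = 23.
y: (1·177 + 7·96 + 2·150 + 5·11 + 8·50) / 23 = 1604 / 23 ≈ 69.74
69.7 lies above (smaller y than) the midline 102, so the layout is top-heavy.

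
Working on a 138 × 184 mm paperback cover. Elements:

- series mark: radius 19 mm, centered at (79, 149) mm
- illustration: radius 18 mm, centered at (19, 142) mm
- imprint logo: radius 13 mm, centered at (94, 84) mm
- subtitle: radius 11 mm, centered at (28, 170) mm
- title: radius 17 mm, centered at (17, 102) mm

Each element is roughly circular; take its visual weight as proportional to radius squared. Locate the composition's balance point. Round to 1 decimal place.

Weights ∝ r²: series mark 19² = 361, illustration 18² = 324, imprint logo 13² = 169, subtitle 11² = 121, title 17² = 289; Σw = 1264.
x-moment: 361·79 + 324·19 + 169·94 + 121·28 + 289·17 = 58862; centroid 58862/1264 ≈ 46.57.
y-moment: 361·149 + 324·142 + 169·84 + 121·170 + 289·102 = 164041; centroid 164041/1264 ≈ 129.78.

(46.6, 129.8)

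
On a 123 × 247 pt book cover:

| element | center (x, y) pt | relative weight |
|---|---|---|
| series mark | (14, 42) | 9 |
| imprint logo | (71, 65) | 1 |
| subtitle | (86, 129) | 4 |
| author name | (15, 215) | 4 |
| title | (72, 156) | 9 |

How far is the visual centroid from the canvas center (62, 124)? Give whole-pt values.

≈ 16 pt

Σw = 9 + 1 + 4 + 4 + 9 = 27.
x: (9·14 + 1·71 + 4·86 + 4·15 + 9·72) / 27 = 1249 / 27 ≈ 46.26
y: (9·42 + 1·65 + 4·129 + 4·215 + 9·156) / 27 = 3223 / 27 ≈ 119.37
From (62, 124): dx = -15.74, dy = -4.63, so the distance is √(dx²+dy²) ≈ 16.41.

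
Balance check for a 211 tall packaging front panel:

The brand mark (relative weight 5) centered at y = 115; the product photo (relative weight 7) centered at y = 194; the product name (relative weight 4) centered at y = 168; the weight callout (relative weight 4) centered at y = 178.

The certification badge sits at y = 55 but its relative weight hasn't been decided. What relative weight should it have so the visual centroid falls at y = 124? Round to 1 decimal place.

Fixed elements: Σw = 5 + 7 + 4 + 4 = 20, Σw·y = 5·115 + 7·194 + 4·168 + 4·178 = 3317.
Set Σw·y/Σw = 124: (3317 + 55w) = 124·(20 + w).
Solving: w = (124·20 − 3317) / (55 − 124) = -837 / -69 ≈ 12.13.

w ≈ 12.1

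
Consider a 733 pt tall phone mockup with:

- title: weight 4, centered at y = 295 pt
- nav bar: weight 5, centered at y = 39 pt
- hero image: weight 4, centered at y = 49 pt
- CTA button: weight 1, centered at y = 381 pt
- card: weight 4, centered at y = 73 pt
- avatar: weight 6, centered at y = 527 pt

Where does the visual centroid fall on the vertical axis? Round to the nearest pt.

y ≈ 225

Weights sum to 4 + 5 + 4 + 1 + 4 + 6 = 24.
y: moment 5406 / weight 24 ≈ 225.25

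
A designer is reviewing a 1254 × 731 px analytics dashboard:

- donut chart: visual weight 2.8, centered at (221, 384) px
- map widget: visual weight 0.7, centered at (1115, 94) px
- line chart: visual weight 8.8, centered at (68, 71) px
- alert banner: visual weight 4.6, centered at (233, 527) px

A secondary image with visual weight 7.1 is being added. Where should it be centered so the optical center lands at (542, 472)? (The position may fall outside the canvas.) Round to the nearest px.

New total weight: (2.8 + 0.7 + 8.8 + 4.6) + 7.1 = 24.0.
Along x: (3069.5 + 7.1·x) / 24.0 = 542 (existing moment 2.8·221 + 0.7·1115 + 8.8·68 + 4.6·233 = 3069.5) ⇒ x = (13008.0 − 3069.5) / 7.1 ≈ 1399.79.
Along y: (4190.0 + 7.1·y) / 24.0 = 472 (existing moment 2.8·384 + 0.7·94 + 8.8·71 + 4.6·527 = 4190.0) ⇒ y = (11328.0 − 4190.0) / 7.1 ≈ 1005.35.

(1400, 1005)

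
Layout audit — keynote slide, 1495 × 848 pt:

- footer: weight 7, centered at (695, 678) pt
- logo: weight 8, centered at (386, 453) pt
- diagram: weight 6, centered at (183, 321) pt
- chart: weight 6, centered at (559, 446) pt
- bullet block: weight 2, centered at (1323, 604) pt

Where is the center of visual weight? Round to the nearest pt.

(519, 489)

Weights sum to 7 + 8 + 6 + 6 + 2 = 29.
x-moment: 7·695 + 8·386 + 6·183 + 6·559 + 2·1323 = 15051; centroid 15051/29 ≈ 519.00.
y-moment: 7·678 + 8·453 + 6·321 + 6·446 + 2·604 = 14180; centroid 14180/29 ≈ 488.97.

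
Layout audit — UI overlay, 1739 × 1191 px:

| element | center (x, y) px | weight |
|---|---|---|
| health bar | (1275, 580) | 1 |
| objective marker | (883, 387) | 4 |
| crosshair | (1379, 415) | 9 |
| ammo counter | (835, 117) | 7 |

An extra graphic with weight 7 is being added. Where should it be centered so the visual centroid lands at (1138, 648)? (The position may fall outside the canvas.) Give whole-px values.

After adding the extra graphic, total weight = 1 + 4 + 9 + 7 + 7 = 28.
x: need Σw·x = 28·1138 = 31864. Existing = 1·1275 + 4·883 + 9·1379 + 7·835 = 23063. Remainder 8801 / 7 ≈ 1257.29.
y: need Σw·y = 28·648 = 18144. Existing = 1·580 + 4·387 + 9·415 + 7·117 = 6682. Remainder 11462 / 7 ≈ 1637.43.

(1257, 1637)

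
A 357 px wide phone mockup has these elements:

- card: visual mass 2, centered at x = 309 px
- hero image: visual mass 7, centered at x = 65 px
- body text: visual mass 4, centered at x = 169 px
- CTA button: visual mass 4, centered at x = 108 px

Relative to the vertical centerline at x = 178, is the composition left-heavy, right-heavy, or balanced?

Total weight = 2 + 7 + 4 + 4 = 17.
x-moment: 2·309 + 7·65 + 4·169 + 4·108 = 2181; centroid 2181/17 ≈ 128.29.
128.3 lies left of the midline 178, so the layout is left-heavy.

left-heavy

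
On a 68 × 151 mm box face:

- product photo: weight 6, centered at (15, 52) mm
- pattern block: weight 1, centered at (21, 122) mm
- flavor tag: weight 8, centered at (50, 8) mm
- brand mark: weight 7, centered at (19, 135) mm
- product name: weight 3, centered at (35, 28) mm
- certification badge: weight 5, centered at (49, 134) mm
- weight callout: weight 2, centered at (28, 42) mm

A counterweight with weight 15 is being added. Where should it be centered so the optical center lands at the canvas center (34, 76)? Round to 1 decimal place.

With the counterweight, Σw becomes 6 + 1 + 8 + 7 + 3 + 5 + 2 + 15 = 47.
x: target moment 47×34 = 1598; current 6·15 + 1·21 + 8·50 + 7·19 + 3·35 + 5·49 + 2·28 = 1050; the counterweight supplies 548, so x = 548/15 ≈ 36.53.
y: target moment 47×76 = 3572; current 6·52 + 1·122 + 8·8 + 7·135 + 3·28 + 5·134 + 2·42 = 2281; the counterweight supplies 1291, so y = 1291/15 ≈ 86.07.

(36.5, 86.1)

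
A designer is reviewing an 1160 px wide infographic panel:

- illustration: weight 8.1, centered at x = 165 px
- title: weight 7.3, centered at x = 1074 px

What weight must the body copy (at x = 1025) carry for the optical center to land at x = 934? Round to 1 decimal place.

Known weights sum to 8.1 + 7.3 = 15.4; their moment is 8.1·165 + 7.3·1074 = 9176.7.
For the centroid to hit 934: (9176.7 + w·1025) / (15.4 + w) = 934.
So w = (934·15.4 − 9176.7)/(1025 − 934) = 5206.9/91 ≈ 57.22.

w ≈ 57.2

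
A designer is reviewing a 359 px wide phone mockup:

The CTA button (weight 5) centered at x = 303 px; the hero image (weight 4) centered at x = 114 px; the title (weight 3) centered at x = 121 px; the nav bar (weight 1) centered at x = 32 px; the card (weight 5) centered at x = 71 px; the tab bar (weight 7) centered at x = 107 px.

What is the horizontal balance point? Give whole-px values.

x ≈ 139

Weights sum to 5 + 4 + 3 + 1 + 5 + 7 = 25.
Σw·x = 5·303 + 4·114 + 3·121 + 1·32 + 5·71 + 7·107 = 3470, so x̄ = 3470/25 ≈ 138.80.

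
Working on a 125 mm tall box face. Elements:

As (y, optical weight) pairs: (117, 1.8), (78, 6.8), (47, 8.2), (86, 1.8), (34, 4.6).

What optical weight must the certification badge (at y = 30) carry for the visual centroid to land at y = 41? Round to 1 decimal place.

w ≈ 44.2

Known weights sum to 1.8 + 6.8 + 8.2 + 1.8 + 4.6 = 23.2; their moment is 1.8·117 + 6.8·78 + 8.2·47 + 1.8·86 + 4.6·34 = 1437.6.
Balance at y = 41 requires (1437.6 + w·30) / (23.2 + w) = 41.
Rearranging, w·(30 − 41) = 41·23.2 − 1437.6 = -486.4, so w ≈ -486.4/-11 = 44.22.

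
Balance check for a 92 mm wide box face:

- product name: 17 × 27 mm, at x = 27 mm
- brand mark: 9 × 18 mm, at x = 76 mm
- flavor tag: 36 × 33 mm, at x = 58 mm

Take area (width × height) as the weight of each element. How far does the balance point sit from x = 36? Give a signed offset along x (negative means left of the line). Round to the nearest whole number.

≈ 16 mm

Taking area as weight: product name 17·27 = 459, brand mark 9·18 = 162, flavor tag 36·33 = 1188. Sum 1809.
x-moment: 459·27 + 162·76 + 1188·58 = 93609; centroid 93609/1809 ≈ 51.75.
Offset from x = 36: 51.75 − 36 ≈ 15.75.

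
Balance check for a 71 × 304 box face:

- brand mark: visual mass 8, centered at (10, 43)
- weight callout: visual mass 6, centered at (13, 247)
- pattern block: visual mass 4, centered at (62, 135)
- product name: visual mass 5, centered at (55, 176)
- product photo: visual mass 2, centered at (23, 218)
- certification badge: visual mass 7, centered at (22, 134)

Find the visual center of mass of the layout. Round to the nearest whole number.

(28, 144)

Σw = 8 + 6 + 4 + 5 + 2 + 7 = 32.
Σw·x = 8·10 + 6·13 + 4·62 + 5·55 + 2·23 + 7·22 = 881, so x̄ = 881/32 ≈ 27.53.
Σw·y = 8·43 + 6·247 + 4·135 + 5·176 + 2·218 + 7·134 = 4620, so ȳ = 4620/32 ≈ 144.38.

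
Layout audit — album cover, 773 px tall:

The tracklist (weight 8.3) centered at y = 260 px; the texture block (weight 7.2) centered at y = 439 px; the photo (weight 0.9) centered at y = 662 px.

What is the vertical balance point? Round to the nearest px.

Total weight = 8.3 + 7.2 + 0.9 = 16.4.
Σw·y = 8.3·260 + 7.2·439 + 0.9·662 = 5914.6, so ȳ = 5914.6/16.4 ≈ 360.65.

y ≈ 361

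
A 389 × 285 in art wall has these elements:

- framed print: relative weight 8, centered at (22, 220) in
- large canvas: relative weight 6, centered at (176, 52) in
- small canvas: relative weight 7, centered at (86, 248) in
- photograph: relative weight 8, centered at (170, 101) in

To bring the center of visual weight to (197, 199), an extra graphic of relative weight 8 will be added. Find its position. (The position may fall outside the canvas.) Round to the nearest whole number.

New total weight: (8 + 6 + 7 + 8) + 8 = 37.
Along x: (3194 + 8·x) / 37 = 197 (existing moment 8·22 + 6·176 + 7·86 + 8·170 = 3194) ⇒ x = (7289 − 3194) / 8 ≈ 511.88.
Along y: (4616 + 8·y) / 37 = 199 (existing moment 8·220 + 6·52 + 7·248 + 8·101 = 4616) ⇒ y = (7363 − 4616) / 8 ≈ 343.38.

(512, 343)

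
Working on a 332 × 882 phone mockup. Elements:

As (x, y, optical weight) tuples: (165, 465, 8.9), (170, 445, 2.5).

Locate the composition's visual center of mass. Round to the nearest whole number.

(166, 461)

Weights sum to 8.9 + 2.5 = 11.4.
x-moment: 8.9·165 + 2.5·170 = 1893.5; centroid 1893.5/11.4 ≈ 166.10.
y-moment: 8.9·465 + 2.5·445 = 5251.0; centroid 5251.0/11.4 ≈ 460.61.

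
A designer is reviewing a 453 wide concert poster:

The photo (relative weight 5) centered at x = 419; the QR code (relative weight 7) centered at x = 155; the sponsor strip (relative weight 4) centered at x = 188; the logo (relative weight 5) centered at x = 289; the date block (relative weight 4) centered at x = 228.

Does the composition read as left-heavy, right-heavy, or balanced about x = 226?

right-heavy

Total weight = 5 + 7 + 4 + 5 + 4 = 25.
x: (5·419 + 7·155 + 4·188 + 5·289 + 4·228) / 25 = 6289 / 25 ≈ 251.56
251.6 vs midline 226 → right-heavy.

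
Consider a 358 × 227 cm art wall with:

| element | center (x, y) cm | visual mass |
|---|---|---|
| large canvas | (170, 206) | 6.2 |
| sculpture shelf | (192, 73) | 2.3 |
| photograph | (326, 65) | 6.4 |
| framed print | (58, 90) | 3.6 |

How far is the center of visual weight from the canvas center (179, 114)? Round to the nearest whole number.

Weights sum to 6.2 + 2.3 + 6.4 + 3.6 = 18.5.
x: (6.2·170 + 2.3·192 + 6.4·326 + 3.6·58) / 18.5 = 3790.8 / 18.5 ≈ 204.91
y: (6.2·206 + 2.3·73 + 6.4·65 + 3.6·90) / 18.5 = 2185.1 / 18.5 ≈ 118.11
Offset from (179, 114): Δx ≈ 25.91, Δy ≈ 4.11; distance = √(Δx² + Δy²) ≈ 26.23.

≈ 26 cm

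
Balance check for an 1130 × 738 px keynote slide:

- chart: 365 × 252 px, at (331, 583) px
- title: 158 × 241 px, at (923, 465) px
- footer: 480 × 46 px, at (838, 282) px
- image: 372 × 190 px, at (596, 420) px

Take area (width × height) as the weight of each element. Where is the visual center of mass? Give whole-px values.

Areas: chart 365·252 = 91980, title 158·241 = 38078, footer 480·46 = 22080, image 372·190 = 70680. Total weight = 222818.
x-moment: 91980·331 + 38078·923 + 22080·838 + 70680·596 = 126219694; centroid 126219694/222818 ≈ 566.47.
y-moment: 91980·583 + 38078·465 + 22080·282 + 70680·420 = 107242770; centroid 107242770/222818 ≈ 481.30.

(566, 481)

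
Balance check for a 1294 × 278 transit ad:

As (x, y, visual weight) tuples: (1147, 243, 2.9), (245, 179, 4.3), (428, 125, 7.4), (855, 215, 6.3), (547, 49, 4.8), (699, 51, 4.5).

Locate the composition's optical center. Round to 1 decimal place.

(619.4, 139.7)

Total weight = 2.9 + 4.3 + 7.4 + 6.3 + 4.8 + 4.5 = 30.2.
x: (2.9·1147 + 4.3·245 + 7.4·428 + 6.3·855 + 4.8·547 + 4.5·699) / 30.2 = 18704.6 / 30.2 ≈ 619.36
y: (2.9·243 + 4.3·179 + 7.4·125 + 6.3·215 + 4.8·49 + 4.5·51) / 30.2 = 4218.6 / 30.2 ≈ 139.69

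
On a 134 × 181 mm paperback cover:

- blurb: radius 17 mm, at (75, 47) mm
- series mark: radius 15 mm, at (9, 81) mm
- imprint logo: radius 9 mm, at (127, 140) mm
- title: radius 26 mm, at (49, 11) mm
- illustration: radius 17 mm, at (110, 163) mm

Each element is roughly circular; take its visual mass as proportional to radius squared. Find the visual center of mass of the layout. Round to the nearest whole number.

r² weights: blurb 17² = 289, series mark 15² = 225, imprint logo 9² = 81, title 26² = 676, illustration 17² = 289. Total = 1560.
x-moment: 289·75 + 225·9 + 81·127 + 676·49 + 289·110 = 98901; centroid 98901/1560 ≈ 63.40.
y-moment: 289·47 + 225·81 + 81·140 + 676·11 + 289·163 = 97691; centroid 97691/1560 ≈ 62.62.

(63, 63)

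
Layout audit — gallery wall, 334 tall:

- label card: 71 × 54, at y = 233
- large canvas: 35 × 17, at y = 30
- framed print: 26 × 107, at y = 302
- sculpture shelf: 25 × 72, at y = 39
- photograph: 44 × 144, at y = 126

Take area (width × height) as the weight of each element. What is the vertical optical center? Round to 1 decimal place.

Taking area as weight: label card 71·54 = 3834, large canvas 35·17 = 595, framed print 26·107 = 2782, sculpture shelf 25·72 = 1800, photograph 44·144 = 6336. Sum 15347.
y: (3834·233 + 595·30 + 2782·302 + 1800·39 + 6336·126) / 15347 = 2619872 / 15347 ≈ 170.71

y ≈ 170.7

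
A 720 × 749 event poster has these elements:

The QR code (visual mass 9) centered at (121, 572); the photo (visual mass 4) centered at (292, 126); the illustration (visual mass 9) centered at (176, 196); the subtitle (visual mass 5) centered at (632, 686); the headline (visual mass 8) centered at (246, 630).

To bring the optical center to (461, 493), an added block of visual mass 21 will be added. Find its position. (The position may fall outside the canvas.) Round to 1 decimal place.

(802.2, 558.2)

With the added block, Σw becomes 9 + 4 + 9 + 5 + 8 + 21 = 56.
x: need Σw·x = 56·461 = 25816. Existing = 9·121 + 4·292 + 9·176 + 5·632 + 8·246 = 8969. Remainder 16847 / 21 ≈ 802.24.
y: need Σw·y = 56·493 = 27608. Existing = 9·572 + 4·126 + 9·196 + 5·686 + 8·630 = 15886. Remainder 11722 / 21 ≈ 558.19.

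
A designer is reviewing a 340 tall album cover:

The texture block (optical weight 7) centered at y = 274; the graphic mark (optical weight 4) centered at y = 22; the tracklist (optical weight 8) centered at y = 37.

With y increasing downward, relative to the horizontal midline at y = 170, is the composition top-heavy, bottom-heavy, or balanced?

Total weight = 7 + 4 + 8 = 19.
y: (7·274 + 4·22 + 8·37) / 19 = 2302 / 19 ≈ 121.16
Since 121.2 is above (smaller y than) 170, the composition reads top-heavy.

top-heavy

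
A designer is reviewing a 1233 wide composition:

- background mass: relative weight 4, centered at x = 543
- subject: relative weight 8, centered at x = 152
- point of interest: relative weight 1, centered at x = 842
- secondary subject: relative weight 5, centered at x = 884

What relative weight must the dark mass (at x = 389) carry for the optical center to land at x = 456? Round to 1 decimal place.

Existing Σw = 18 (4 + 8 + 1 + 5); existing moment 4·543 + 8·152 + 1·842 + 5·884 = 8650.
Balance at x = 456 requires (8650 + w·389) / (18 + w) = 456.
Rearranging, w·(389 − 456) = 456·18 − 8650 = -442, so w ≈ -442/-67 = 6.60.

w ≈ 6.6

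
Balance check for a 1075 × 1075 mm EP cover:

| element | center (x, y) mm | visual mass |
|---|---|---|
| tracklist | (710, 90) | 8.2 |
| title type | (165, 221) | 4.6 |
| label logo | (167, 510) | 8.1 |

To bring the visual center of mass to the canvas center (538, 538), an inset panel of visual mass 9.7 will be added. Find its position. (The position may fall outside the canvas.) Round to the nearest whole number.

New total weight: (8.2 + 4.6 + 8.1) + 9.7 = 30.6.
x: target moment 30.6×538 = 16462.8; current 8.2·710 + 4.6·165 + 8.1·167 = 7933.7; the inset panel supplies 8529.1, so x = 8529.1/9.7 ≈ 879.29.
y: target moment 30.6×538 = 16462.8; current 8.2·90 + 4.6·221 + 8.1·510 = 5885.6; the inset panel supplies 10577.2, so y = 10577.2/9.7 ≈ 1090.43.

(879, 1090)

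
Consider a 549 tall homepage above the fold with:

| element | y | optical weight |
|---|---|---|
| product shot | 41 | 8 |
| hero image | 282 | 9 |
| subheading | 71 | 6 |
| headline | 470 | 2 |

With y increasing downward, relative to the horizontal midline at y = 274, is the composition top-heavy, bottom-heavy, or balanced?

Weights sum to 8 + 9 + 6 + 2 = 25.
Σw·y = 8·41 + 9·282 + 6·71 + 2·470 = 4232, so ȳ = 4232/25 ≈ 169.28.
169.3 vs midline 274 → top-heavy.

top-heavy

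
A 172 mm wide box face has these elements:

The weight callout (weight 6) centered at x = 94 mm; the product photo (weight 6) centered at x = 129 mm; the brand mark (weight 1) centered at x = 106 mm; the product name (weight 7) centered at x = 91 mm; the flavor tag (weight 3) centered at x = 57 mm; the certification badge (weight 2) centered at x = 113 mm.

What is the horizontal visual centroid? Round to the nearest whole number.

Weights sum to 6 + 6 + 1 + 7 + 3 + 2 = 25.
x: moment 2478 / weight 25 ≈ 99.12

x ≈ 99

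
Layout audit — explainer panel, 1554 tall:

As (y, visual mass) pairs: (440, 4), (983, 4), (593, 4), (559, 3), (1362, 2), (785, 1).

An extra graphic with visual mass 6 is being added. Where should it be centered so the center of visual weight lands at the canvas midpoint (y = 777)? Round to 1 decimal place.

y ≈ 899.7

With the extra graphic, Σw becomes 4 + 4 + 4 + 3 + 2 + 1 + 6 = 24.
Along y: (13250 + 6·y) / 24 = 777 (existing moment 4·440 + 4·983 + 4·593 + 3·559 + 2·1362 + 1·785 = 13250) ⇒ y = (18648 − 13250) / 6 ≈ 899.67.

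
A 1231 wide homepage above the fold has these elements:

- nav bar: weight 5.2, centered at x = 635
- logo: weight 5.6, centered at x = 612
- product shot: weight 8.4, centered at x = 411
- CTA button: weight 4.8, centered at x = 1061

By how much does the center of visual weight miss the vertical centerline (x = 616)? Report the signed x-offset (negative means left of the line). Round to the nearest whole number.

≈ 20

Σw = 5.2 + 5.6 + 8.4 + 4.8 = 24.0.
Σw·x = 5.2·635 + 5.6·612 + 8.4·411 + 4.8·1061 = 15274.4, so x̄ = 15274.4/24.0 ≈ 636.43.
Against x = 616, that's 636.43 − 616 = 20.43.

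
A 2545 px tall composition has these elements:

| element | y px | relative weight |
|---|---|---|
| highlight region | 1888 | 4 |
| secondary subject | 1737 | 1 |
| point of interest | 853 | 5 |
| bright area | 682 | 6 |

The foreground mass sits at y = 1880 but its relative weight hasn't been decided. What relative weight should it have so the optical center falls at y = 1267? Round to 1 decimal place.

w ≈ 4.3

Existing Σw = 16 (4 + 1 + 5 + 6); existing moment 4·1888 + 1·1737 + 5·853 + 6·682 = 17646.
For the centroid to hit 1267: (17646 + w·1880) / (16 + w) = 1267.
So w = (1267·16 − 17646)/(1880 − 1267) = 2626/613 ≈ 4.28.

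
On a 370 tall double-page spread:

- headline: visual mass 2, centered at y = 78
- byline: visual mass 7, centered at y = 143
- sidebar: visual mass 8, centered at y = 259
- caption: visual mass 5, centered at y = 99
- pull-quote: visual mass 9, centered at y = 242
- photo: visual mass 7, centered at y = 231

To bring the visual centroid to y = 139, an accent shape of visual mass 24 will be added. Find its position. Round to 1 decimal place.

After adding the accent shape, total weight = 2 + 7 + 8 + 5 + 9 + 7 + 24 = 62.
Along y: (7519 + 24·y) / 62 = 139 (existing moment 2·78 + 7·143 + 8·259 + 5·99 + 9·242 + 7·231 = 7519) ⇒ y = (8618 − 7519) / 24 ≈ 45.79.

y ≈ 45.8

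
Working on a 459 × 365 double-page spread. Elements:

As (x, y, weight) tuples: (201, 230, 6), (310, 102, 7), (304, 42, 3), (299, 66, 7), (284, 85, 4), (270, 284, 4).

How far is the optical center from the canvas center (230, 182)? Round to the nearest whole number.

Weights sum to 6 + 7 + 3 + 7 + 4 + 4 = 31.
Σw·x = 8597; x̄ = 8597/31 ≈ 277.32.
y: moment 4158 / weight 31 ≈ 134.13
Offset from (230, 182): Δx ≈ 47.32, Δy ≈ -47.87; distance = √(Δx² + Δy²) ≈ 67.31.

≈ 67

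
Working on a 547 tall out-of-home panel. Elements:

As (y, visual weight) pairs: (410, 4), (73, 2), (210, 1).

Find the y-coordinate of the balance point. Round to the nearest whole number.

Weights sum to 4 + 2 + 1 = 7.
y-moment: 4·410 + 2·73 + 1·210 = 1996; centroid 1996/7 ≈ 285.14.

y ≈ 285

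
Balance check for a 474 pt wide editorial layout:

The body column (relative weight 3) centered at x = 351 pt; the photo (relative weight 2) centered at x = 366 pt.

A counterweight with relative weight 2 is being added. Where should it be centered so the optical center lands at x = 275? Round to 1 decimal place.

With the counterweight, Σw becomes 3 + 2 + 2 = 7.
Along x: (1785 + 2·x) / 7 = 275 (existing moment 3·351 + 2·366 = 1785) ⇒ x = (1925 − 1785) / 2 ≈ 70.00.

x ≈ 70.0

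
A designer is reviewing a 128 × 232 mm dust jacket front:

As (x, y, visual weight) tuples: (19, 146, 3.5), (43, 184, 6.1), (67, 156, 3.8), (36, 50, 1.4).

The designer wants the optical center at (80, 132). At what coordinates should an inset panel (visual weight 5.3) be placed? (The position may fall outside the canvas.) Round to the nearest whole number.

(184, 67)

After adding the inset panel, total weight = 3.5 + 6.1 + 3.8 + 1.4 + 5.3 = 20.1.
Along x: (633.8 + 5.3·x) / 20.1 = 80 (existing moment 3.5·19 + 6.1·43 + 3.8·67 + 1.4·36 = 633.8) ⇒ x = (1608.0 − 633.8) / 5.3 ≈ 183.81.
Along y: (2296.2 + 5.3·y) / 20.1 = 132 (existing moment 3.5·146 + 6.1·184 + 3.8·156 + 1.4·50 = 2296.2) ⇒ y = (2653.2 − 2296.2) / 5.3 ≈ 67.36.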